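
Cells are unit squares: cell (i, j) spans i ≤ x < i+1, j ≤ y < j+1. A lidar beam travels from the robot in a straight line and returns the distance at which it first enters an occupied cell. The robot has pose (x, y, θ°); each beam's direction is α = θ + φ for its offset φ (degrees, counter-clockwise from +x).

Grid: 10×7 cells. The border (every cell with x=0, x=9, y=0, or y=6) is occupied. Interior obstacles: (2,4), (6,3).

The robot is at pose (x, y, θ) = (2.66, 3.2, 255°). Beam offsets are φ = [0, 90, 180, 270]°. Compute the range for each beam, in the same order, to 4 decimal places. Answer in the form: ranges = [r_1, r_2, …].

ranges = [2.2776, 6.5637, 0.8282, 1.7186]

beam 1: φ=0°, α=255°
  d=(-0.2588,-0.9659)  start (2,3)  tX=2.5500 tY=0.2071  stride 1/|dx|=3.8637 1/|dy|=1.0353
    cross y-line → (2,2), t=0.2071
    cross y-line → (2,1), t=1.2423
    cross y-line → (2,0), t=2.2776 (wall)
  → r_1 = 2.2776
beam 2: φ=90°, α=345°
  d=(0.9659,-0.2588)  start (2,3)  tX=0.3520 tY=0.7727  stride 1/|dx|=1.0353 1/|dy|=3.8637
    cross x-line → (3,3), t=0.3520
    cross y-line → (3,2), t=0.7727
    cross x-line → (4,2), t=1.3873
    cross x-line → (5,2), t=2.4225
    cross x-line → (6,2), t=3.4578
    cross x-line → (7,2), t=4.4931
    cross y-line → (7,1), t=4.6364
    cross x-line → (8,1), t=5.5284
    cross x-line → (9,1), t=6.5637 (wall)
  → r_2 = 6.5637
beam 3: φ=180°, α=75°
  d=(0.2588,0.9659)  start (2,3)  tX=1.3137 tY=0.8282  stride 1/|dx|=3.8637 1/|dy|=1.0353
    cross y-line → (2,4), t=0.8282 (wall)
  → r_3 = 0.8282
beam 4: φ=270°, α=165°
  d=(-0.9659,0.2588)  start (2,3)  tX=0.6833 tY=3.0910  stride 1/|dx|=1.0353 1/|dy|=3.8637
    cross x-line → (1,3), t=0.6833
    cross x-line → (0,3), t=1.7186 (wall)
  → r_4 = 1.7186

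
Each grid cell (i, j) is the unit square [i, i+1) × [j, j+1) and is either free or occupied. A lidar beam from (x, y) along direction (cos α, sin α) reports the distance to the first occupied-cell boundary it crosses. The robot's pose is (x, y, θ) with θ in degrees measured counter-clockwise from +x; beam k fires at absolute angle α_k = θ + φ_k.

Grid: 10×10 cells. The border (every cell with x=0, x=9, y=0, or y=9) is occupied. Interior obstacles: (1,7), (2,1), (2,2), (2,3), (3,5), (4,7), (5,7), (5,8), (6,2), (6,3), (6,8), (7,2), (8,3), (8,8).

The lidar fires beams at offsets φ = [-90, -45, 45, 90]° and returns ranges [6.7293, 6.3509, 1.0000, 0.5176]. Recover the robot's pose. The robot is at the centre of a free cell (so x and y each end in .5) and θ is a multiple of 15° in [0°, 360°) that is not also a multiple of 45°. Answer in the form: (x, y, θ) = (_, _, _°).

Enumerate (i+0.5, j+0.5, θ) over the 50 free cells and 16 admissible headings. For each, cast all 4 beams and compare to the given ranges.
  (4.5, 4.5, 105°): beam 1 = 4.6587 ≠ 6.7293 ✗
  (5.5, 6.5, 345°): beam 1 = 5.6940 ≠ 6.7293 ✗
  (4.5, 4.5, 165°): beam 1 = 2.5882 ≠ 6.7293 ✗
  …
  (8.5, 5.5, 255°): r_1=6.7293, r_2=6.3509, r_3=1.0000, r_4=0.5176 — all match ✓
Only this pose fits every beam.

(x, y, θ) = (8.5, 5.5, 255°)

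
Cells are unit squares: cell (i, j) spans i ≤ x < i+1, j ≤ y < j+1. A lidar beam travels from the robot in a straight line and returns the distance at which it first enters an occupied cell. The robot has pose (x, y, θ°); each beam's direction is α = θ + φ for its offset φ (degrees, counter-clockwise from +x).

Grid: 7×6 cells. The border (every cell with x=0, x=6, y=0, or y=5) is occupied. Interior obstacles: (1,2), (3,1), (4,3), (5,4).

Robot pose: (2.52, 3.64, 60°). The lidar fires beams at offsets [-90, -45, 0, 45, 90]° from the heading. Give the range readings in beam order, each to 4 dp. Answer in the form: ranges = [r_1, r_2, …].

beam 1: φ=-90°, α=330°
  cosα=0.8660 sinα=-0.5000 | (2,3) | tMaxX 0.5543 tMaxY 1.2800 | tΔX 1.1547 tΔY 2.0000
    t=0.5543 [x] (3,3)
    t=1.2800 [y] (3,2)
    t=1.7090 [x] (4,2)
    t=2.8637 [x] (5,2)
    t=3.2800 [y] (5,1)
    t=4.0184 [x] (6,1) — stop
  → r_1 = 4.0184
beam 2: φ=-45°, α=15°
  cosα=0.9659 sinα=0.2588 | (2,3) | tMaxX 0.4969 tMaxY 1.3909 | tΔX 1.0353 tΔY 3.8637
    t=0.4969 [x] (3,3)
    t=1.3909 [y] (3,4)
    t=1.5322 [x] (4,4)
    t=2.5675 [x] (5,4) — stop
  → r_2 = 2.5675
beam 3: φ=0°, α=60°
  cosα=0.5000 sinα=0.8660 | (2,3) | tMaxX 0.9600 tMaxY 0.4157 | tΔX 2.0000 tΔY 1.1547
    t=0.4157 [y] (2,4)
    t=0.9600 [x] (3,4)
    t=1.5704 [y] (3,5) — stop
  → r_3 = 1.5704
beam 4: φ=45°, α=105°
  cosα=-0.2588 sinα=0.9659 | (2,3) | tMaxX 2.0091 tMaxY 0.3727 | tΔX 3.8637 tΔY 1.0353
    t=0.3727 [y] (2,4)
    t=1.4080 [y] (2,5) — stop
  → r_4 = 1.4080
beam 5: φ=90°, α=150°
  cosα=-0.8660 sinα=0.5000 | (2,3) | tMaxX 0.6004 tMaxY 0.7200 | tΔX 1.1547 tΔY 2.0000
    t=0.6004 [x] (1,3)
    t=0.7200 [y] (1,4)
    t=1.7551 [x] (0,4) — stop
  → r_5 = 1.7551

ranges = [4.0184, 2.5675, 1.5704, 1.4080, 1.7551]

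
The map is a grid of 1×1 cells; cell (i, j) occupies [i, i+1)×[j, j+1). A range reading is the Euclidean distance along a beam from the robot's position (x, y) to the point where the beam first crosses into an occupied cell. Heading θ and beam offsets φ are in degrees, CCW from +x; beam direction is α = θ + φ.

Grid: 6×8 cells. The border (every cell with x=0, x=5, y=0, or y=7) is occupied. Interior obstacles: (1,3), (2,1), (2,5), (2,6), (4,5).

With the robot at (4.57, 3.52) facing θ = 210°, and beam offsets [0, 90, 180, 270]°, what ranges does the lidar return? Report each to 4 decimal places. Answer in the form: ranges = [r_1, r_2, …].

beam 1: φ=0°, α=210°
  direction (-0.8660, -0.5000); cell (4,3); t to first gridline: x 0.6582, y 1.0400 (then +1.1547 / +2.0000)
    (3,3) via x @ 0.6582
    (3,2) via y @ 1.0400
    (2,2) via x @ 1.8129
    (1,2) via x @ 2.9676
    (1,1) via y @ 3.0400
    (0,1) via x @ 4.1223  # hit
  → r_1 = 4.1223
beam 2: φ=90°, α=300°
  direction (0.5000, -0.8660); cell (4,3); t to first gridline: x 0.8600, y 0.6004 (then +2.0000 / +1.1547)
    (4,2) via y @ 0.6004
    (5,2) via x @ 0.8600  # hit
  → r_2 = 0.8600
beam 3: φ=180°, α=30°
  direction (0.8660, 0.5000); cell (4,3); t to first gridline: x 0.4965, y 0.9600 (then +1.1547 / +2.0000)
    (5,3) via x @ 0.4965  # hit
  → r_3 = 0.4965
beam 4: φ=270°, α=120°
  direction (-0.5000, 0.8660); cell (4,3); t to first gridline: x 1.1400, y 0.5543 (then +2.0000 / +1.1547)
    (4,4) via y @ 0.5543
    (3,4) via x @ 1.1400
    (3,5) via y @ 1.7090
    (3,6) via y @ 2.8637
    (2,6) via x @ 3.1400  # hit
  → r_4 = 3.1400

ranges = [4.1223, 0.8600, 0.4965, 3.1400]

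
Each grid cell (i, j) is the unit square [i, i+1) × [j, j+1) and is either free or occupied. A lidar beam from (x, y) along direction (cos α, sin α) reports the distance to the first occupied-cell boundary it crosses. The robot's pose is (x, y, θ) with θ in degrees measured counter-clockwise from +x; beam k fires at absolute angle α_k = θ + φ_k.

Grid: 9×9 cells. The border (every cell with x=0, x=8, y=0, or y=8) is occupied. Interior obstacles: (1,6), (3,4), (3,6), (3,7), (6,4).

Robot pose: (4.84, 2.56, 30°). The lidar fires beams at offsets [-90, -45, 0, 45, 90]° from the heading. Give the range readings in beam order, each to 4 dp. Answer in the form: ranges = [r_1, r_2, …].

beam 1: φ=-90°, α=300°
  direction (0.5000, -0.8660); cell (4,2); t to first gridline: x 0.3200, y 0.6466 (then +2.0000 / +1.1547)
    (5,2) via x @ 0.3200
    (5,1) via y @ 0.6466
    (5,0) via y @ 1.8013  # hit
  → r_1 = 1.8013
beam 2: φ=-45°, α=345°
  direction (0.9659, -0.2588); cell (4,2); t to first gridline: x 0.1656, y 2.1637 (then +1.0353 / +3.8637)
    (5,2) via x @ 0.1656
    (6,2) via x @ 1.2009
    (6,1) via y @ 2.1637
    (7,1) via x @ 2.2362
    (8,1) via x @ 3.2715  # hit
  → r_2 = 3.2715
beam 3: φ=0°, α=30°
  direction (0.8660, 0.5000); cell (4,2); t to first gridline: x 0.1848, y 0.8800 (then +1.1547 / +2.0000)
    (5,2) via x @ 0.1848
    (5,3) via y @ 0.8800
    (6,3) via x @ 1.3395
    (7,3) via x @ 2.4942
    (7,4) via y @ 2.8800
    (8,4) via x @ 3.6489  # hit
  → r_3 = 3.6489
beam 4: φ=45°, α=75°
  direction (0.2588, 0.9659); cell (4,2); t to first gridline: x 0.6182, y 0.4555 (then +3.8637 / +1.0353)
    (4,3) via y @ 0.4555
    (5,3) via x @ 0.6182
    (5,4) via y @ 1.4908
    (5,5) via y @ 2.5261
    (5,6) via y @ 3.5614
    (6,6) via x @ 4.4819
    (6,7) via y @ 4.5966
    (6,8) via y @ 5.6319  # hit
  → r_4 = 5.6319
beam 5: φ=90°, α=120°
  direction (-0.5000, 0.8660); cell (4,2); t to first gridline: x 1.6800, y 0.5081 (then +2.0000 / +1.1547)
    (4,3) via y @ 0.5081
    (4,4) via y @ 1.6628
    (3,4) via x @ 1.6800  # hit
  → r_5 = 1.6800

ranges = [1.8013, 3.2715, 3.6489, 5.6319, 1.6800]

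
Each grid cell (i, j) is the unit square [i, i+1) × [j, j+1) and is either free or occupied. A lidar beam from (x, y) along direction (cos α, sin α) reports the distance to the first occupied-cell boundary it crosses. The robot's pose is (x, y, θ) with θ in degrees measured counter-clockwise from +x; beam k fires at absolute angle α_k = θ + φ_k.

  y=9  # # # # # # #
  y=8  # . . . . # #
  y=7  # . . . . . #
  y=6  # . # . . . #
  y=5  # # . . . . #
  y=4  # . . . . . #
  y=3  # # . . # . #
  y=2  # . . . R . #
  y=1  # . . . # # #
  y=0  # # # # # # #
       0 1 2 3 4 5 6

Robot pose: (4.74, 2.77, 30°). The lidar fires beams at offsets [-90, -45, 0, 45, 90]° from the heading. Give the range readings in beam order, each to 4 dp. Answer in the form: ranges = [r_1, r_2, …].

beam 1: φ=-90°, α=300°
  d=(0.5000,-0.8660)  start (4,2)  tX=0.5200 tY=0.8891  stride 1/|dx|=2.0000 1/|dy|=1.1547
    cross x-line → (5,2), t=0.5200
    cross y-line → (5,1), t=0.8891 (wall)
  → r_1 = 0.8891
beam 2: φ=-45°, α=345°
  d=(0.9659,-0.2588)  start (4,2)  tX=0.2692 tY=2.9751  stride 1/|dx|=1.0353 1/|dy|=3.8637
    cross x-line → (5,2), t=0.2692
    cross x-line → (6,2), t=1.3044 (wall)
  → r_2 = 1.3044
beam 3: φ=0°, α=30°
  d=(0.8660,0.5000)  start (4,2)  tX=0.3002 tY=0.4600  stride 1/|dx|=1.1547 1/|dy|=2.0000
    cross x-line → (5,2), t=0.3002
    cross y-line → (5,3), t=0.4600
    cross x-line → (6,3), t=1.4549 (wall)
  → r_3 = 1.4549
beam 4: φ=45°, α=75°
  d=(0.2588,0.9659)  start (4,2)  tX=1.0046 tY=0.2381  stride 1/|dx|=3.8637 1/|dy|=1.0353
    cross y-line → (4,3), t=0.2381 (wall)
  → r_4 = 0.2381
beam 5: φ=90°, α=120°
  d=(-0.5000,0.8660)  start (4,2)  tX=1.4800 tY=0.2656  stride 1/|dx|=2.0000 1/|dy|=1.1547
    cross y-line → (4,3), t=0.2656 (wall)
  → r_5 = 0.2656

ranges = [0.8891, 1.3044, 1.4549, 0.2381, 0.2656]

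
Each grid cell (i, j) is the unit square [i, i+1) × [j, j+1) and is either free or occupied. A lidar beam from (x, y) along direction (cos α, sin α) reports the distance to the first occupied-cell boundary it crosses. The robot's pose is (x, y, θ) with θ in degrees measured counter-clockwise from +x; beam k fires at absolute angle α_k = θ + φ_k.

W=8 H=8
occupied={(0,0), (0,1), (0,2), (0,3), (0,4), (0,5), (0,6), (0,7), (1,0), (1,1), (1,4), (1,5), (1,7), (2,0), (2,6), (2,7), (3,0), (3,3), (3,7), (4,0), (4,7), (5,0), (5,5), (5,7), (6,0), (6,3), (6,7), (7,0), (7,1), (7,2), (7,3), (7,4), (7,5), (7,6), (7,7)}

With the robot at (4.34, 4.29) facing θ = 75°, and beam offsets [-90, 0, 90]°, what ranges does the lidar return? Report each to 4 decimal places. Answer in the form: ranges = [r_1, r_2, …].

beam 1: φ=-90°, α=345°
  d=(0.9659,-0.2588)  start (4,4)  tX=0.6833 tY=1.1205  stride 1/|dx|=1.0353 1/|dy|=3.8637
    cross x-line → (5,4), t=0.6833
    cross y-line → (5,3), t=1.1205
    cross x-line → (6,3), t=1.7186 (wall)
  → r_1 = 1.7186
beam 2: φ=0°, α=75°
  d=(0.2588,0.9659)  start (4,4)  tX=2.5500 tY=0.7350  stride 1/|dx|=3.8637 1/|dy|=1.0353
    cross y-line → (4,5), t=0.7350
    cross y-line → (4,6), t=1.7703
    cross x-line → (5,6), t=2.5500
    cross y-line → (5,7), t=2.8056 (wall)
  → r_2 = 2.8056
beam 3: φ=90°, α=165°
  d=(-0.9659,0.2588)  start (4,4)  tX=0.3520 tY=2.7432  stride 1/|dx|=1.0353 1/|dy|=3.8637
    cross x-line → (3,4), t=0.3520
    cross x-line → (2,4), t=1.3873
    cross x-line → (1,4), t=2.4225 (wall)
  → r_3 = 2.4225

ranges = [1.7186, 2.8056, 2.4225]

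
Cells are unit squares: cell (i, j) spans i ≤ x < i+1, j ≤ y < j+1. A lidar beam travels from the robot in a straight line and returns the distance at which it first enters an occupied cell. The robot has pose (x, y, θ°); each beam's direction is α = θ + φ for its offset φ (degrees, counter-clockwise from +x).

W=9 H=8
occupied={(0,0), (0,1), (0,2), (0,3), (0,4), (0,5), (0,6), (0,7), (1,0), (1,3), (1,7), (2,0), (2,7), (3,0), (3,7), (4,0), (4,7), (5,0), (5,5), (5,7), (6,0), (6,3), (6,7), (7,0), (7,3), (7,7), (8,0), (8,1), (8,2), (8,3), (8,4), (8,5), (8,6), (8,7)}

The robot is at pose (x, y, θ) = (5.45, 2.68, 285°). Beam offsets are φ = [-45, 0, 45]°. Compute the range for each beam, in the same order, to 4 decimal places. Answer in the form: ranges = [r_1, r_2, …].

ranges = [1.9399, 1.7393, 2.9445]

beam 1: φ=-45°, α=240°
  dir = (cos 240°, sin 240°) = (-0.5000, -0.8660); from cell (5,2)
  next x-line at t=0.9000, next y-line at t=0.7852; Δt_x=2.0000, Δt_y=1.1547
    y: enter (5,1) at t=0.7852
    x: enter (4,1) at t=0.9000
    y: enter (4,0) at t=1.9399 ← occupied
  → r_1 = 1.9399
beam 2: φ=0°, α=285°
  dir = (cos 285°, sin 285°) = (0.2588, -0.9659); from cell (5,2)
  next x-line at t=2.1250, next y-line at t=0.7040; Δt_x=3.8637, Δt_y=1.0353
    y: enter (5,1) at t=0.7040
    y: enter (5,0) at t=1.7393 ← occupied
  → r_2 = 1.7393
beam 3: φ=45°, α=330°
  dir = (cos 330°, sin 330°) = (0.8660, -0.5000); from cell (5,2)
  next x-line at t=0.6351, next y-line at t=1.3600; Δt_x=1.1547, Δt_y=2.0000
    x: enter (6,2) at t=0.6351
    y: enter (6,1) at t=1.3600
    x: enter (7,1) at t=1.7898
    x: enter (8,1) at t=2.9445 ← occupied
  → r_3 = 2.9445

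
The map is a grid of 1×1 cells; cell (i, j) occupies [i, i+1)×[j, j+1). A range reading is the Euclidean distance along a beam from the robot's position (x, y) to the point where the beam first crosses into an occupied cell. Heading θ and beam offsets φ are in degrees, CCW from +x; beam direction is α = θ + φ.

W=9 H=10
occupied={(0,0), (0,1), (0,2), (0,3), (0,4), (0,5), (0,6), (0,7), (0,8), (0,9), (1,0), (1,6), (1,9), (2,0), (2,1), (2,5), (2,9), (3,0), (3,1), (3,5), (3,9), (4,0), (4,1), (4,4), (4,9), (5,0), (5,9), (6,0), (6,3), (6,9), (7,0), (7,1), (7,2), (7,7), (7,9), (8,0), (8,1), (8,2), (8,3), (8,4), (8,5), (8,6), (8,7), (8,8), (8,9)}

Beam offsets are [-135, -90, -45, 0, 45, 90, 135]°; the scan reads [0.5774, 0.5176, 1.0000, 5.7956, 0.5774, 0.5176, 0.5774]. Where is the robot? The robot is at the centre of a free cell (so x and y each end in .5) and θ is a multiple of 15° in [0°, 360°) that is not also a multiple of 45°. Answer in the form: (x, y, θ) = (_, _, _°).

(x, y, θ) = (7.5, 8.5, 195°)

Enumerate (i+0.5, j+0.5, θ) over the 45 free cells and 16 admissible headings. For each, cast all 7 beams and compare to the given ranges.
  (6.5, 7.5, 240°): beam 1 = 1.5529 ≠ 0.5774 ✗
  (3.5, 6.5, 165°): beam 1 = 5.0000 ≠ 0.5774 ✗
  (4.5, 6.5, 210°): beam 1 = 2.5882 ≠ 0.5774 ✗
  …
  (7.5, 8.5, 195°): r_1=0.5774, r_2=0.5176, r_3=1.0000, r_4=5.7956, r_5=0.5774, r_6=0.5176, r_7=0.5774 — all match ✓
Unique over the lattice → pose = (7.5, 8.5, 195°).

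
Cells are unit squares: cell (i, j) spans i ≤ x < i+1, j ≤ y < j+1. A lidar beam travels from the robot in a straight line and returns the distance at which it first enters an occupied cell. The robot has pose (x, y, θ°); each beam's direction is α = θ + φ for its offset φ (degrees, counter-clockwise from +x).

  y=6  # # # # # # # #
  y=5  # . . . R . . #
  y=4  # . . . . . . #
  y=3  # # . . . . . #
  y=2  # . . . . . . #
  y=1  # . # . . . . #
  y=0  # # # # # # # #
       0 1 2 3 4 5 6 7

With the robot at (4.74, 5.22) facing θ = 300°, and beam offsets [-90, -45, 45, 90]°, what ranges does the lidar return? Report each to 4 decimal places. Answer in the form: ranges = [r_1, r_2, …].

ranges = [3.1639, 4.3689, 2.3397, 1.5600]

beam 1: φ=-90°, α=210°
  d=(-0.8660,-0.5000)  start (4,5)  tX=0.8545 tY=0.4400  stride 1/|dx|=1.1547 1/|dy|=2.0000
    cross y-line → (4,4), t=0.4400
    cross x-line → (3,4), t=0.8545
    cross x-line → (2,4), t=2.0092
    cross y-line → (2,3), t=2.4400
    cross x-line → (1,3), t=3.1639 (wall)
  → r_1 = 3.1639
beam 2: φ=-45°, α=255°
  d=(-0.2588,-0.9659)  start (4,5)  tX=2.8591 tY=0.2278  stride 1/|dx|=3.8637 1/|dy|=1.0353
    cross y-line → (4,4), t=0.2278
    cross y-line → (4,3), t=1.2630
    cross y-line → (4,2), t=2.2983
    cross x-line → (3,2), t=2.8591
    cross y-line → (3,1), t=3.3336
    cross y-line → (3,0), t=4.3689 (wall)
  → r_2 = 4.3689
beam 3: φ=45°, α=345°
  d=(0.9659,-0.2588)  start (4,5)  tX=0.2692 tY=0.8500  stride 1/|dx|=1.0353 1/|dy|=3.8637
    cross x-line → (5,5), t=0.2692
    cross y-line → (5,4), t=0.8500
    cross x-line → (6,4), t=1.3044
    cross x-line → (7,4), t=2.3397 (wall)
  → r_3 = 2.3397
beam 4: φ=90°, α=30°
  d=(0.8660,0.5000)  start (4,5)  tX=0.3002 tY=1.5600  stride 1/|dx|=1.1547 1/|dy|=2.0000
    cross x-line → (5,5), t=0.3002
    cross x-line → (6,5), t=1.4549
    cross y-line → (6,6), t=1.5600 (wall)
  → r_4 = 1.5600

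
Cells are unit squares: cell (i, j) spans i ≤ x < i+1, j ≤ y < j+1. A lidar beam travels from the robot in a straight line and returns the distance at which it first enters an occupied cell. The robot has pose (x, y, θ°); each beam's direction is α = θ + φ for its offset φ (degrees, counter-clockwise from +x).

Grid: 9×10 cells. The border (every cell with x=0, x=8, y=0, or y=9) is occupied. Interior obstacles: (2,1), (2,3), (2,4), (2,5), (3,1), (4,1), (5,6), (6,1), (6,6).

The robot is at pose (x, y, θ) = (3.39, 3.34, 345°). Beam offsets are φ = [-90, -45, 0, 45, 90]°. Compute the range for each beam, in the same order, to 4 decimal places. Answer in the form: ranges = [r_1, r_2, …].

ranges = [1.3873, 1.5473, 4.7726, 5.3232, 5.8597]

beam 1: φ=-90°, α=255°
  direction (-0.2588, -0.9659); cell (3,3); t to first gridline: x 1.5068, y 0.3520 (then +3.8637 / +1.0353)
    (3,2) via y @ 0.3520
    (3,1) via y @ 1.3873  # hit
  → r_1 = 1.3873
beam 2: φ=-45°, α=300°
  direction (0.5000, -0.8660); cell (3,3); t to first gridline: x 1.2200, y 0.3926 (then +2.0000 / +1.1547)
    (3,2) via y @ 0.3926
    (4,2) via x @ 1.2200
    (4,1) via y @ 1.5473  # hit
  → r_2 = 1.5473
beam 3: φ=0°, α=345°
  direction (0.9659, -0.2588); cell (3,3); t to first gridline: x 0.6315, y 1.3137 (then +1.0353 / +3.8637)
    (4,3) via x @ 0.6315
    (4,2) via y @ 1.3137
    (5,2) via x @ 1.6668
    (6,2) via x @ 2.7021
    (7,2) via x @ 3.7373
    (8,2) via x @ 4.7726  # hit
  → r_3 = 4.7726
beam 4: φ=45°, α=30°
  direction (0.8660, 0.5000); cell (3,3); t to first gridline: x 0.7044, y 1.3200 (then +1.1547 / +2.0000)
    (4,3) via x @ 0.7044
    (4,4) via y @ 1.3200
    (5,4) via x @ 1.8591
    (6,4) via x @ 3.0138
    (6,5) via y @ 3.3200
    (7,5) via x @ 4.1685
    (7,6) via y @ 5.3200
    (8,6) via x @ 5.3232  # hit
  → r_4 = 5.3232
beam 5: φ=90°, α=75°
  direction (0.2588, 0.9659); cell (3,3); t to first gridline: x 2.3569, y 0.6833 (then +3.8637 / +1.0353)
    (3,4) via y @ 0.6833
    (3,5) via y @ 1.7186
    (4,5) via x @ 2.3569
    (4,6) via y @ 2.7538
    (4,7) via y @ 3.7891
    (4,8) via y @ 4.8244
    (4,9) via y @ 5.8597  # hit
  → r_5 = 5.8597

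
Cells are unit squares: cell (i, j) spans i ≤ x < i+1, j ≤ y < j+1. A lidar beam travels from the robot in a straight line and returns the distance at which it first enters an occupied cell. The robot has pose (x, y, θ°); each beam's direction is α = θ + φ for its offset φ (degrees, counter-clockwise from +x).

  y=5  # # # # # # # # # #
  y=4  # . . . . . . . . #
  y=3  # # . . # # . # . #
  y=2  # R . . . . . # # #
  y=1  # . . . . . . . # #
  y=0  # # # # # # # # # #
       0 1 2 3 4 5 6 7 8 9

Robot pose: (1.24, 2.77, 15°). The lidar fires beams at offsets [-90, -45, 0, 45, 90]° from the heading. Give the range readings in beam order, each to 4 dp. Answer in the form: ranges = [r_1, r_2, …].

ranges = [1.8324, 3.5400, 2.8574, 0.2656, 0.2381]

beam 1: φ=-90°, α=285°
  direction (0.2588, -0.9659); cell (1,2); t to first gridline: x 2.9364, y 0.7972 (then +3.8637 / +1.0353)
    (1,1) via y @ 0.7972
    (1,0) via y @ 1.8324  # hit
  → r_1 = 1.8324
beam 2: φ=-45°, α=330°
  direction (0.8660, -0.5000); cell (1,2); t to first gridline: x 0.8776, y 1.5400 (then +1.1547 / +2.0000)
    (2,2) via x @ 0.8776
    (2,1) via y @ 1.5400
    (3,1) via x @ 2.0323
    (4,1) via x @ 3.1870
    (4,0) via y @ 3.5400  # hit
  → r_2 = 3.5400
beam 3: φ=0°, α=15°
  direction (0.9659, 0.2588); cell (1,2); t to first gridline: x 0.7868, y 0.8887 (then +1.0353 / +3.8637)
    (2,2) via x @ 0.7868
    (2,3) via y @ 0.8887
    (3,3) via x @ 1.8221
    (4,3) via x @ 2.8574  # hit
  → r_3 = 2.8574
beam 4: φ=45°, α=60°
  direction (0.5000, 0.8660); cell (1,2); t to first gridline: x 1.5200, y 0.2656 (then +2.0000 / +1.1547)
    (1,3) via y @ 0.2656  # hit
  → r_4 = 0.2656
beam 5: φ=90°, α=105°
  direction (-0.2588, 0.9659); cell (1,2); t to first gridline: x 0.9273, y 0.2381 (then +3.8637 / +1.0353)
    (1,3) via y @ 0.2381  # hit
  → r_5 = 0.2381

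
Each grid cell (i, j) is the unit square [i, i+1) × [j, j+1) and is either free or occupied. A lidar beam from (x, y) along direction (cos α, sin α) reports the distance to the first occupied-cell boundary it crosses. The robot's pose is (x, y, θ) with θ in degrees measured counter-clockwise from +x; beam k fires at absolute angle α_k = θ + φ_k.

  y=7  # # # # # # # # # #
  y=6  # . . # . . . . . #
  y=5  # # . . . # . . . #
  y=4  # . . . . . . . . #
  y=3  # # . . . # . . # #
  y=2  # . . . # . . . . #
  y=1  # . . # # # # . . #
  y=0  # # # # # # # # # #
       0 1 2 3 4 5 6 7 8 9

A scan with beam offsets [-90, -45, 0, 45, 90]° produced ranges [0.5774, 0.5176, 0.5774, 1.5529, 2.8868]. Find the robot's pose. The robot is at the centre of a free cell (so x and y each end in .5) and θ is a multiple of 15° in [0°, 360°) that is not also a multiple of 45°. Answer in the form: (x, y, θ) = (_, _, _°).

Enumerate (i+0.5, j+0.5, θ) over the 37 free cells and 16 admissible headings. For each, cast all 5 beams and compare to the given ranges.
  (8.5, 4.5, 15°): beam 1 = 0.5176 ≠ 0.5774 ✗
  (6.5, 6.5, 240°): beam 1 = 1.0000 ≠ 0.5774 ✗
  (1.5, 6.5, 165°): beam 1 = 0.5176 ≠ 0.5774 ✗
  (3.5, 3.5, 210°): beam 1 = 4.0415 ≠ 0.5774 ✗
  …
  (1.5, 1.5, 300°): r_1=0.5774, r_2=0.5176, r_3=0.5774, r_4=1.5529, r_5=2.8868 — all match ✓
No second candidate reproduces the full scan.

(x, y, θ) = (1.5, 1.5, 300°)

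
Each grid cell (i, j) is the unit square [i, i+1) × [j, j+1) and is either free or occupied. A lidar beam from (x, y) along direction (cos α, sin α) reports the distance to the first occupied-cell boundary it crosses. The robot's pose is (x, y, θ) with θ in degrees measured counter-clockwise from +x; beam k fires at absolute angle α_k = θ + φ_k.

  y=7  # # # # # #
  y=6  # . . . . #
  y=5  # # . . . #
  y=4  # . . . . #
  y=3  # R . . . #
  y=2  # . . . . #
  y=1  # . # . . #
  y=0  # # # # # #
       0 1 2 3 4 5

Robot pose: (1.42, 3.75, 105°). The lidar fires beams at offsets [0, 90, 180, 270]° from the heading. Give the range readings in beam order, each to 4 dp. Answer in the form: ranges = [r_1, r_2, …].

ranges = [1.2941, 0.4348, 2.2409, 3.7063]

beam 1: φ=0°, α=105°
  direction (-0.2588, 0.9659); cell (1,3); t to first gridline: x 1.6228, y 0.2588 (then +3.8637 / +1.0353)
    (1,4) via y @ 0.2588
    (1,5) via y @ 1.2941  # hit
  → r_1 = 1.2941
beam 2: φ=90°, α=195°
  direction (-0.9659, -0.2588); cell (1,3); t to first gridline: x 0.4348, y 2.8978 (then +1.0353 / +3.8637)
    (0,3) via x @ 0.4348  # hit
  → r_2 = 0.4348
beam 3: φ=180°, α=285°
  direction (0.2588, -0.9659); cell (1,3); t to first gridline: x 2.2409, y 0.7765 (then +3.8637 / +1.0353)
    (1,2) via y @ 0.7765
    (1,1) via y @ 1.8117
    (2,1) via x @ 2.2409  # hit
  → r_3 = 2.2409
beam 4: φ=270°, α=15°
  direction (0.9659, 0.2588); cell (1,3); t to first gridline: x 0.6005, y 0.9659 (then +1.0353 / +3.8637)
    (2,3) via x @ 0.6005
    (2,4) via y @ 0.9659
    (3,4) via x @ 1.6357
    (4,4) via x @ 2.6710
    (5,4) via x @ 3.7063  # hit
  → r_4 = 3.7063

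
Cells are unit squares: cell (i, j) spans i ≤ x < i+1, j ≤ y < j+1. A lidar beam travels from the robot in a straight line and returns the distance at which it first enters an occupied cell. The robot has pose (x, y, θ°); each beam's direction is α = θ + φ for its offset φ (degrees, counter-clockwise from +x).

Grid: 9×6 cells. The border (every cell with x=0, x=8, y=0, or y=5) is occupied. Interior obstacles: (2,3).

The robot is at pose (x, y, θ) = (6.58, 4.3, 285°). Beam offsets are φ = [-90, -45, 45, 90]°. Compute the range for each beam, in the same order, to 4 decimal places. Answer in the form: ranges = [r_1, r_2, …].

beam 1: φ=-90°, α=195°
  dir = (cos 195°, sin 195°) = (-0.9659, -0.2588); from cell (6,4)
  next x-line at t=0.6005, next y-line at t=1.1591; Δt_x=1.0353, Δt_y=3.8637
    x: enter (5,4) at t=0.6005
    y: enter (5,3) at t=1.1591
    x: enter (4,3) at t=1.6357
    x: enter (3,3) at t=2.6710
    x: enter (2,3) at t=3.7063 ← occupied
  → r_1 = 3.7063
beam 2: φ=-45°, α=240°
  dir = (cos 240°, sin 240°) = (-0.5000, -0.8660); from cell (6,4)
  next x-line at t=1.1600, next y-line at t=0.3464; Δt_x=2.0000, Δt_y=1.1547
    y: enter (6,3) at t=0.3464
    x: enter (5,3) at t=1.1600
    y: enter (5,2) at t=1.5011
    y: enter (5,1) at t=2.6558
    x: enter (4,1) at t=3.1600
    y: enter (4,0) at t=3.8105 ← occupied
  → r_2 = 3.8105
beam 3: φ=45°, α=330°
  dir = (cos 330°, sin 330°) = (0.8660, -0.5000); from cell (6,4)
  next x-line at t=0.4850, next y-line at t=0.6000; Δt_x=1.1547, Δt_y=2.0000
    x: enter (7,4) at t=0.4850
    y: enter (7,3) at t=0.6000
    x: enter (8,3) at t=1.6397 ← occupied
  → r_3 = 1.6397
beam 4: φ=90°, α=15°
  dir = (cos 15°, sin 15°) = (0.9659, 0.2588); from cell (6,4)
  next x-line at t=0.4348, next y-line at t=2.7046; Δt_x=1.0353, Δt_y=3.8637
    x: enter (7,4) at t=0.4348
    x: enter (8,4) at t=1.4701 ← occupied
  → r_4 = 1.4701

ranges = [3.7063, 3.8105, 1.6397, 1.4701]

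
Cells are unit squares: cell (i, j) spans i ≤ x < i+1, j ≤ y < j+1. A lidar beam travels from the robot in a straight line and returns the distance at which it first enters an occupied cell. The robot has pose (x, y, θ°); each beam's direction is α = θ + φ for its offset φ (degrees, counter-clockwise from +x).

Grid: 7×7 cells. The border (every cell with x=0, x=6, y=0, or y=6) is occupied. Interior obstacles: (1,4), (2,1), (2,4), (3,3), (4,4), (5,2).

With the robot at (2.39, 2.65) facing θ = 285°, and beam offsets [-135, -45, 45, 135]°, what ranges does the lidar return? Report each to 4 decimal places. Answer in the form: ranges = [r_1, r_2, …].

beam 1: φ=-135°, α=150°
  dir = (cos 150°, sin 150°) = (-0.8660, 0.5000); from cell (2,2)
  next x-line at t=0.4503, next y-line at t=0.7000; Δt_x=1.1547, Δt_y=2.0000
    x: enter (1,2) at t=0.4503
    y: enter (1,3) at t=0.7000
    x: enter (0,3) at t=1.6050 ← occupied
  → r_1 = 1.6050
beam 2: φ=-45°, α=240°
  dir = (cos 240°, sin 240°) = (-0.5000, -0.8660); from cell (2,2)
  next x-line at t=0.7800, next y-line at t=0.7506; Δt_x=2.0000, Δt_y=1.1547
    y: enter (2,1) at t=0.7506 ← occupied
  → r_2 = 0.7506
beam 3: φ=45°, α=330°
  dir = (cos 330°, sin 330°) = (0.8660, -0.5000); from cell (2,2)
  next x-line at t=0.7044, next y-line at t=1.3000; Δt_x=1.1547, Δt_y=2.0000
    x: enter (3,2) at t=0.7044
    y: enter (3,1) at t=1.3000
    x: enter (4,1) at t=1.8591
    x: enter (5,1) at t=3.0138
    y: enter (5,0) at t=3.3000 ← occupied
  → r_3 = 3.3000
beam 4: φ=135°, α=60°
  dir = (cos 60°, sin 60°) = (0.5000, 0.8660); from cell (2,2)
  next x-line at t=1.2200, next y-line at t=0.4041; Δt_x=2.0000, Δt_y=1.1547
    y: enter (2,3) at t=0.4041
    x: enter (3,3) at t=1.2200 ← occupied
  → r_4 = 1.2200

ranges = [1.6050, 0.7506, 3.3000, 1.2200]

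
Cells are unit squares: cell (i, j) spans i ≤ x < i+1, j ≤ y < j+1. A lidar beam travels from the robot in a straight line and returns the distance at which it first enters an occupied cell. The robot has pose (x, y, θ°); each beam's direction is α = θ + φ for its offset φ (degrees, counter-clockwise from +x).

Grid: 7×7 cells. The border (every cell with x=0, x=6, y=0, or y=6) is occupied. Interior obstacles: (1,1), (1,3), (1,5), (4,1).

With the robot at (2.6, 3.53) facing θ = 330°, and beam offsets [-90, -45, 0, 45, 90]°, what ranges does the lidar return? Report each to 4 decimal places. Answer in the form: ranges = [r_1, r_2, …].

beam 1: φ=-90°, α=240°
  d=(-0.5000,-0.8660)  start (2,3)  tX=1.2000 tY=0.6120  stride 1/|dx|=2.0000 1/|dy|=1.1547
    cross y-line → (2,2), t=0.6120
    cross x-line → (1,2), t=1.2000
    cross y-line → (1,1), t=1.7667 (wall)
  → r_1 = 1.7667
beam 2: φ=-45°, α=285°
  d=(0.2588,-0.9659)  start (2,3)  tX=1.5455 tY=0.5487  stride 1/|dx|=3.8637 1/|dy|=1.0353
    cross y-line → (2,2), t=0.5487
    cross x-line → (3,2), t=1.5455
    cross y-line → (3,1), t=1.5840
    cross y-line → (3,0), t=2.6192 (wall)
  → r_2 = 2.6192
beam 3: φ=0°, α=330°
  d=(0.8660,-0.5000)  start (2,3)  tX=0.4619 tY=1.0600  stride 1/|dx|=1.1547 1/|dy|=2.0000
    cross x-line → (3,3), t=0.4619
    cross y-line → (3,2), t=1.0600
    cross x-line → (4,2), t=1.6166
    cross x-line → (5,2), t=2.7713
    cross y-line → (5,1), t=3.0600
    cross x-line → (6,1), t=3.9260 (wall)
  → r_3 = 3.9260
beam 4: φ=45°, α=15°
  d=(0.9659,0.2588)  start (2,3)  tX=0.4141 tY=1.8159  stride 1/|dx|=1.0353 1/|dy|=3.8637
    cross x-line → (3,3), t=0.4141
    cross x-line → (4,3), t=1.4494
    cross y-line → (4,4), t=1.8159
    cross x-line → (5,4), t=2.4847
    cross x-line → (6,4), t=3.5199 (wall)
  → r_4 = 3.5199
beam 5: φ=90°, α=60°
  d=(0.5000,0.8660)  start (2,3)  tX=0.8000 tY=0.5427  stride 1/|dx|=2.0000 1/|dy|=1.1547
    cross y-line → (2,4), t=0.5427
    cross x-line → (3,4), t=0.8000
    cross y-line → (3,5), t=1.6974
    cross x-line → (4,5), t=2.8000
    cross y-line → (4,6), t=2.8521 (wall)
  → r_5 = 2.8521

ranges = [1.7667, 2.6192, 3.9260, 3.5199, 2.8521]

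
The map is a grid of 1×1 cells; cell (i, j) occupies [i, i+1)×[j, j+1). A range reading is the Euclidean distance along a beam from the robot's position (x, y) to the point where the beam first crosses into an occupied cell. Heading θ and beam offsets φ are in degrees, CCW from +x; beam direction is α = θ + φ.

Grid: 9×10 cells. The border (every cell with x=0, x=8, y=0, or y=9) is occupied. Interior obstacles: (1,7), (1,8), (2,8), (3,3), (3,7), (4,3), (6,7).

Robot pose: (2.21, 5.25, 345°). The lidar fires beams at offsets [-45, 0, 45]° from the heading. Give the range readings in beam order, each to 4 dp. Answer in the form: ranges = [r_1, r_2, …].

beam 1: φ=-45°, α=300°
  dir = (cos 300°, sin 300°) = (0.5000, -0.8660); from cell (2,5)
  next x-line at t=1.5800, next y-line at t=0.2887; Δt_x=2.0000, Δt_y=1.1547
    y: enter (2,4) at t=0.2887
    y: enter (2,3) at t=1.4434
    x: enter (3,3) at t=1.5800 ← occupied
  → r_1 = 1.5800
beam 2: φ=0°, α=345°
  dir = (cos 345°, sin 345°) = (0.9659, -0.2588); from cell (2,5)
  next x-line at t=0.8179, next y-line at t=0.9659; Δt_x=1.0353, Δt_y=3.8637
    x: enter (3,5) at t=0.8179
    y: enter (3,4) at t=0.9659
    x: enter (4,4) at t=1.8531
    x: enter (5,4) at t=2.8884
    x: enter (6,4) at t=3.9237
    y: enter (6,3) at t=4.8296
    x: enter (7,3) at t=4.9590
    x: enter (8,3) at t=5.9942 ← occupied
  → r_2 = 5.9942
beam 3: φ=45°, α=30°
  dir = (cos 30°, sin 30°) = (0.8660, 0.5000); from cell (2,5)
  next x-line at t=0.9122, next y-line at t=1.5000; Δt_x=1.1547, Δt_y=2.0000
    x: enter (3,5) at t=0.9122
    y: enter (3,6) at t=1.5000
    x: enter (4,6) at t=2.0669
    x: enter (5,6) at t=3.2216
    y: enter (5,7) at t=3.5000
    x: enter (6,7) at t=4.3763 ← occupied
  → r_3 = 4.3763

ranges = [1.5800, 5.9942, 4.3763]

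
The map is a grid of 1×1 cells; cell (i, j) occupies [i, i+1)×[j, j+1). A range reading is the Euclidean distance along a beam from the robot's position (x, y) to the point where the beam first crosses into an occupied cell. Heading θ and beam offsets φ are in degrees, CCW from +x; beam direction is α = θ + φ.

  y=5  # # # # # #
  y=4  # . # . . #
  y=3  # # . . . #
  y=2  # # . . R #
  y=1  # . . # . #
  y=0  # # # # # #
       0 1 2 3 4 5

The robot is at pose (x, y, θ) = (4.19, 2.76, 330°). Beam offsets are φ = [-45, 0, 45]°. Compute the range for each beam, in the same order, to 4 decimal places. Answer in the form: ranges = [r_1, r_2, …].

ranges = [1.8221, 0.9353, 0.8386]

beam 1: φ=-45°, α=285°
  direction (0.2588, -0.9659); cell (4,2); t to first gridline: x 3.1296, y 0.7868 (then +3.8637 / +1.0353)
    (4,1) via y @ 0.7868
    (4,0) via y @ 1.8221  # hit
  → r_1 = 1.8221
beam 2: φ=0°, α=330°
  direction (0.8660, -0.5000); cell (4,2); t to first gridline: x 0.9353, y 1.5200 (then +1.1547 / +2.0000)
    (5,2) via x @ 0.9353  # hit
  → r_2 = 0.9353
beam 3: φ=45°, α=15°
  direction (0.9659, 0.2588); cell (4,2); t to first gridline: x 0.8386, y 0.9273 (then +1.0353 / +3.8637)
    (5,2) via x @ 0.8386  # hit
  → r_3 = 0.8386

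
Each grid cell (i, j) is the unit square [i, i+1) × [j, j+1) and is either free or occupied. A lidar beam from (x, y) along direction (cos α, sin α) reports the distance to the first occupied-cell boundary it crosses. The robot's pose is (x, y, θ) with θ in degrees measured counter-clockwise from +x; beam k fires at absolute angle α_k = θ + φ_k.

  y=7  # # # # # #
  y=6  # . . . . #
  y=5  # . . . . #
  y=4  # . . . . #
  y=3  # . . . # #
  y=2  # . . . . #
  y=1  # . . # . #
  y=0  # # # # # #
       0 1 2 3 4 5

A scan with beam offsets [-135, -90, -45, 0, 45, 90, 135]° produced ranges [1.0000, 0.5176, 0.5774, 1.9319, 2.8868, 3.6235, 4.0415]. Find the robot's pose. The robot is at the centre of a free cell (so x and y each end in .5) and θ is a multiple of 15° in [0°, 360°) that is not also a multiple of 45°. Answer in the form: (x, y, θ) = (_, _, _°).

The pose lattice has 22·16 = 352 candidates. Test each by forward raycasting.
  (3.5, 4.5, 15°): beam 1 = 4.0415 ≠ 1.0000 ✗
  (3.5, 5.5, 165°): beam 1 = 1.7321 ≠ 1.0000 ✗
  (4.5, 4.5, 165°): beam 1 = 0.5774 ≠ 1.0000 ✗
  (4.5, 1.5, 330°): beam 1 = 0.5176 ≠ 1.0000 ✗
  …
  (1.5, 3.5, 255°): r_1=1.0000, r_2=0.5176, r_3=0.5774, r_4=1.9319, r_5=2.8868, r_6=3.6235, r_7=4.0415 — all match ✓
Only this pose fits every beam.

(x, y, θ) = (1.5, 3.5, 255°)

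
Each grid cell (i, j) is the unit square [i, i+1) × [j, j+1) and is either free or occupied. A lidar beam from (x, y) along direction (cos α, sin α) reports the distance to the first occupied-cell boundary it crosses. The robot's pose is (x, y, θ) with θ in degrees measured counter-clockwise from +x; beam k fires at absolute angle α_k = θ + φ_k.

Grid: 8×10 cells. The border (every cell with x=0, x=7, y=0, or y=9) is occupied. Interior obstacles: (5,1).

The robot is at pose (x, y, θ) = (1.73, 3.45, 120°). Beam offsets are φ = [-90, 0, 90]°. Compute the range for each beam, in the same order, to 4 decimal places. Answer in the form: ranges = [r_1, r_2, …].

beam 1: φ=-90°, α=30°
  d=(0.8660,0.5000)  start (1,3)  tX=0.3118 tY=1.1000  stride 1/|dx|=1.1547 1/|dy|=2.0000
    cross x-line → (2,3), t=0.3118
    cross y-line → (2,4), t=1.1000
    cross x-line → (3,4), t=1.4665
    cross x-line → (4,4), t=2.6212
    cross y-line → (4,5), t=3.1000
    cross x-line → (5,5), t=3.7759
    cross x-line → (6,5), t=4.9306
    cross y-line → (6,6), t=5.1000
    cross x-line → (7,6), t=6.0853 (wall)
  → r_1 = 6.0853
beam 2: φ=0°, α=120°
  d=(-0.5000,0.8660)  start (1,3)  tX=1.4600 tY=0.6351  stride 1/|dx|=2.0000 1/|dy|=1.1547
    cross y-line → (1,4), t=0.6351
    cross x-line → (0,4), t=1.4600 (wall)
  → r_2 = 1.4600
beam 3: φ=90°, α=210°
  d=(-0.8660,-0.5000)  start (1,3)  tX=0.8429 tY=0.9000  stride 1/|dx|=1.1547 1/|dy|=2.0000
    cross x-line → (0,3), t=0.8429 (wall)
  → r_3 = 0.8429

ranges = [6.0853, 1.4600, 0.8429]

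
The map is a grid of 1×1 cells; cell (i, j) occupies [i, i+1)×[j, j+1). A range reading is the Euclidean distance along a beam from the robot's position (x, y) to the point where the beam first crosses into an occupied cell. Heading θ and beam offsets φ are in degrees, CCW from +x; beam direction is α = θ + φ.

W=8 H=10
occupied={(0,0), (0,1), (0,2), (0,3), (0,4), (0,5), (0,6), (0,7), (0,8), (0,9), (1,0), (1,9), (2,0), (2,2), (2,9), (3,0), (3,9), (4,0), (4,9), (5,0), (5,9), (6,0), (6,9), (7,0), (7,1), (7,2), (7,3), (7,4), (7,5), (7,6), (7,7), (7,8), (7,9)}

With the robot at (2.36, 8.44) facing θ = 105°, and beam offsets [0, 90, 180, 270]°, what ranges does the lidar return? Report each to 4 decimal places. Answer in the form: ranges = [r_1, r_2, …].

ranges = [0.5798, 1.4080, 7.7025, 2.1637]

beam 1: φ=0°, α=105°
  dir = (cos 105°, sin 105°) = (-0.2588, 0.9659); from cell (2,8)
  next x-line at t=1.3909, next y-line at t=0.5798; Δt_x=3.8637, Δt_y=1.0353
    y: enter (2,9) at t=0.5798 ← occupied
  → r_1 = 0.5798
beam 2: φ=90°, α=195°
  dir = (cos 195°, sin 195°) = (-0.9659, -0.2588); from cell (2,8)
  next x-line at t=0.3727, next y-line at t=1.7000; Δt_x=1.0353, Δt_y=3.8637
    x: enter (1,8) at t=0.3727
    x: enter (0,8) at t=1.4080 ← occupied
  → r_2 = 1.4080
beam 3: φ=180°, α=285°
  dir = (cos 285°, sin 285°) = (0.2588, -0.9659); from cell (2,8)
  next x-line at t=2.4728, next y-line at t=0.4555; Δt_x=3.8637, Δt_y=1.0353
    y: enter (2,7) at t=0.4555
    y: enter (2,6) at t=1.4908
    x: enter (3,6) at t=2.4728
    y: enter (3,5) at t=2.5261
    y: enter (3,4) at t=3.5614
    y: enter (3,3) at t=4.5966
    y: enter (3,2) at t=5.6319
    x: enter (4,2) at t=6.3365
    y: enter (4,1) at t=6.6672
    y: enter (4,0) at t=7.7025 ← occupied
  → r_3 = 7.7025
beam 4: φ=270°, α=15°
  dir = (cos 15°, sin 15°) = (0.9659, 0.2588); from cell (2,8)
  next x-line at t=0.6626, next y-line at t=2.1637; Δt_x=1.0353, Δt_y=3.8637
    x: enter (3,8) at t=0.6626
    x: enter (4,8) at t=1.6979
    y: enter (4,9) at t=2.1637 ← occupied
  → r_4 = 2.1637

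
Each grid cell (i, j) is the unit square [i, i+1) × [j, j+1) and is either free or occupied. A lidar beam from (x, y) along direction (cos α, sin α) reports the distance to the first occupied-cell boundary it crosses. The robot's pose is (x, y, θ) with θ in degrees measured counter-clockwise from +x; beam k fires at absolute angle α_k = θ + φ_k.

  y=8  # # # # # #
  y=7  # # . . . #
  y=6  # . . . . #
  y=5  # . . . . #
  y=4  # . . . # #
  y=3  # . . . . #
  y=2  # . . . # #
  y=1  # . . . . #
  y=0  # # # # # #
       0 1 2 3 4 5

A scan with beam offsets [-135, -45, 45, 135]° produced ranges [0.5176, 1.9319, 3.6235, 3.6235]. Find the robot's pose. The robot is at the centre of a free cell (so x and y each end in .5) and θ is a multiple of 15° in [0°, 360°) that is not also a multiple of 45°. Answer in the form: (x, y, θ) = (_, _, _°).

Candidates: 25 free-cell centres × 16 headings = 400 poses. Raycast each; keep the one whose scan matches to 4 dp.
  (1.5, 1.5, 345°): beam 1 = 0.5774 ≠ 0.5176 ✗
  (2.5, 4.5, 30°): beam 1 = 3.6235 ≠ 0.5176 ✗
  (1.5, 6.5, 30°): beam 1 = 1.9319 ≠ 0.5176 ✗
  (1.5, 4.5, 150°): beam 1 = 3.6235 ≠ 0.5176 ✗
  (2.5, 2.5, 285°): beam 1 = 1.7321 ≠ 0.5176 ✗
  …
  (1.5, 4.5, 300°): r_1=0.5176, r_2=1.9319, r_3=3.6235, r_4=3.6235 — all match ✓
No second candidate reproduces the full scan.

(x, y, θ) = (1.5, 4.5, 300°)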